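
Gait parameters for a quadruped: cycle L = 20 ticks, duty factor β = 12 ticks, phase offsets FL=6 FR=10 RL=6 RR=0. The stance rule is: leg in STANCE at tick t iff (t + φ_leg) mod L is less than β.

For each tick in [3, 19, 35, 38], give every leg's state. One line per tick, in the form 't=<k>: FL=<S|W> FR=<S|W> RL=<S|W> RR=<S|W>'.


t=3: FL=S FR=W RL=S RR=S
t=19: FL=S FR=S RL=S RR=W
t=35: FL=S FR=S RL=S RR=W
t=38: FL=S FR=S RL=S RR=W

t=3: phase=(9,13,9,3) vs β=12 → FL=S FR=W RL=S RR=S
t=19: phase=(5,9,5,19) vs β=12 → FL=S FR=S RL=S RR=W
t=35: phase=(1,5,1,15) vs β=12 → FL=S FR=S RL=S RR=W
t=38: phase=(4,8,4,18) vs β=12 → FL=S FR=S RL=S RR=W


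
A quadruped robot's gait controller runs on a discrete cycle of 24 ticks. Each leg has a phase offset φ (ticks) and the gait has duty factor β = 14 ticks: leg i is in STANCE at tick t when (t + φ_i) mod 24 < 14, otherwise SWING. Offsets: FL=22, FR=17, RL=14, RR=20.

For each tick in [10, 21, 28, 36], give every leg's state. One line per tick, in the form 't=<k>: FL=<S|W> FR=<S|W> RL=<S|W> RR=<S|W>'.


t=10: FL=S FR=S RL=S RR=S
t=21: FL=W FR=W RL=S RR=W
t=28: FL=S FR=W RL=W RR=S
t=36: FL=S FR=S RL=S RR=S

t=10: phase=(8,3,0,6) vs β=14 → FL=S FR=S RL=S RR=S
t=21: phase=(19,14,11,17) vs β=14 → FL=W FR=W RL=S RR=W
t=28: phase=(2,21,18,0) vs β=14 → FL=S FR=W RL=W RR=S
t=36: phase=(10,5,2,8) vs β=14 → FL=S FR=S RL=S RR=S


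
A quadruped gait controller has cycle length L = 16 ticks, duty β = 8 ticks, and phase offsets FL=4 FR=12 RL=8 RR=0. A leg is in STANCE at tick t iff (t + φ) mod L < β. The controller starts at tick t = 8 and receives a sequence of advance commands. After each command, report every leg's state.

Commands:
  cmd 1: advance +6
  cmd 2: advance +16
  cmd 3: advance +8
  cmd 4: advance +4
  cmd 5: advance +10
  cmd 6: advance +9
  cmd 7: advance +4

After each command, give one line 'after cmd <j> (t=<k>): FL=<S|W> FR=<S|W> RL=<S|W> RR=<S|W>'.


after cmd 1 (t=14): FL=S FR=W RL=S RR=W
after cmd 2 (t=30): FL=S FR=W RL=S RR=W
after cmd 3 (t=38): FL=W FR=S RL=W RR=S
after cmd 4 (t=42): FL=W FR=S RL=S RR=W
after cmd 5 (t=52): FL=W FR=S RL=W RR=S
after cmd 6 (t=61): FL=S FR=W RL=S RR=W
after cmd 7 (t=65): FL=S FR=W RL=W RR=S

start t=8: FL=W FR=S RL=S RR=W
cmd 1: advance +6 → t=14, phase=(2,10,6,14) → FL=S FR=W RL=S RR=W
cmd 2: advance +16 → t=30, phase=(2,10,6,14) → FL=S FR=W RL=S RR=W
cmd 3: advance +8 → t=38, phase=(10,2,14,6) → FL=W FR=S RL=W RR=S
cmd 4: advance +4 → t=42, phase=(14,6,2,10) → FL=W FR=S RL=S RR=W
cmd 5: advance +10 → t=52, phase=(8,0,12,4) → FL=W FR=S RL=W RR=S
cmd 6: advance +9 → t=61, phase=(1,9,5,13) → FL=S FR=W RL=S RR=W
cmd 7: advance +4 → t=65, phase=(5,13,9,1) → FL=S FR=W RL=W RR=S


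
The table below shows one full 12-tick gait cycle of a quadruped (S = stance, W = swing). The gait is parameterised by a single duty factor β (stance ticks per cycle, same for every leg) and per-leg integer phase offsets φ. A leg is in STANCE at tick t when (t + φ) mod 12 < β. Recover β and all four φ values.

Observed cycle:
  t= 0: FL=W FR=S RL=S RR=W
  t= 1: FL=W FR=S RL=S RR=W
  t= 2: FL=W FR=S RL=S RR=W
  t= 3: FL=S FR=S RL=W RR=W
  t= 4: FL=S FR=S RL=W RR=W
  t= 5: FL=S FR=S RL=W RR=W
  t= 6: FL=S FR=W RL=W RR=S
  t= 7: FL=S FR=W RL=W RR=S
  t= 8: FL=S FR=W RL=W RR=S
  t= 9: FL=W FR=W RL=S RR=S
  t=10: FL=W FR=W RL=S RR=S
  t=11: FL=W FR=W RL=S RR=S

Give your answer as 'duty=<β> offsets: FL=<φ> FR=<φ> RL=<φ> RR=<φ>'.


duty=6 offsets: FL=9 FR=0 RL=3 RR=6

duty β = stance ticks per leg = 6
FL: stance ticks = 6; W→S at t=3 → φ=9
FR: stance ticks = 6; W→S at t=0 → φ=0
RL: stance ticks = 6; W→S at t=9 → φ=3
RR: stance ticks = 6; W→S at t=6 → φ=6


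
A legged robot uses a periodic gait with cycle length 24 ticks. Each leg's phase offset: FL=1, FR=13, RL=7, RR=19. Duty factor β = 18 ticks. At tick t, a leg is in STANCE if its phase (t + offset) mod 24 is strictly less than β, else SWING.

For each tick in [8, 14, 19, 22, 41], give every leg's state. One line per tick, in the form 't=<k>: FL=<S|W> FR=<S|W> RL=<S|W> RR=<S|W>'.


t=8: FL=S FR=W RL=S RR=S
t=14: FL=S FR=S RL=W RR=S
t=19: FL=W FR=S RL=S RR=S
t=22: FL=W FR=S RL=S RR=S
t=41: FL=W FR=S RL=S RR=S

t=8: phase=(9,21,15,3) vs β=18 → FL=S FR=W RL=S RR=S
t=14: phase=(15,3,21,9) vs β=18 → FL=S FR=S RL=W RR=S
t=19: phase=(20,8,2,14) vs β=18 → FL=W FR=S RL=S RR=S
t=22: phase=(23,11,5,17) vs β=18 → FL=W FR=S RL=S RR=S
t=41: phase=(18,6,0,12) vs β=18 → FL=W FR=S RL=S RR=S


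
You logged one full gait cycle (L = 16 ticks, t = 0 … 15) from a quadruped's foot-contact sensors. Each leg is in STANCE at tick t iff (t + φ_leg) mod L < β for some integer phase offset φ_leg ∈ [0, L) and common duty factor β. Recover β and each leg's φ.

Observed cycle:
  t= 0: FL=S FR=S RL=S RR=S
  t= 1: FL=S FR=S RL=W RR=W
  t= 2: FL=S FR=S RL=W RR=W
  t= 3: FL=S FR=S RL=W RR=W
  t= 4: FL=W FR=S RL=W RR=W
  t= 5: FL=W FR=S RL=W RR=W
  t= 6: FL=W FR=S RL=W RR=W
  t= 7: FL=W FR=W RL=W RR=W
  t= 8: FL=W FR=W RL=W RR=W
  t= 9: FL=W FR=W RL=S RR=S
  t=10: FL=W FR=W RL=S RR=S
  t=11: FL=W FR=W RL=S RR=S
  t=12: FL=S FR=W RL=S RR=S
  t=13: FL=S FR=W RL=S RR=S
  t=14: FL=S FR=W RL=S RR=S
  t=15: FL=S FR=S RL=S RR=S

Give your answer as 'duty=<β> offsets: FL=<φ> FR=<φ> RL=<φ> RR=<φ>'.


duty β = stance ticks per leg = 8
FL: stance ticks = 8; W→S at t=12 → φ=4
FR: stance ticks = 8; W→S at t=15 → φ=1
RL: stance ticks = 8; W→S at t=9 → φ=7
RR: stance ticks = 8; W→S at t=9 → φ=7

duty=8 offsets: FL=4 FR=1 RL=7 RR=7


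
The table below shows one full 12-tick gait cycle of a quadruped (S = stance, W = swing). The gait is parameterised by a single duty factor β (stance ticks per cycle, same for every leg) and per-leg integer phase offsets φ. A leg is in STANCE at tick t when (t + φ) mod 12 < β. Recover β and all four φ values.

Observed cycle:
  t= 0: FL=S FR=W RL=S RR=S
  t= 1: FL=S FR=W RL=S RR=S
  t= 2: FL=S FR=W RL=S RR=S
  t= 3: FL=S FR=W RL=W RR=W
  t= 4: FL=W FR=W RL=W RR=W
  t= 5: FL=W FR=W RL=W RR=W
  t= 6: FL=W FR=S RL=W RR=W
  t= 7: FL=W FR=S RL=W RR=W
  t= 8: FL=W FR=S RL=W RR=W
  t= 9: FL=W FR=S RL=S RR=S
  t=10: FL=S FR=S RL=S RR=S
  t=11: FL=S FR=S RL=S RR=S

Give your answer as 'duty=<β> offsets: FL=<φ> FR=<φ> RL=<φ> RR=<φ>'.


duty β = stance ticks per leg = 6
FL: stance ticks = 6; W→S at t=10 → φ=2
FR: stance ticks = 6; W→S at t=6 → φ=6
RL: stance ticks = 6; W→S at t=9 → φ=3
RR: stance ticks = 6; W→S at t=9 → φ=3

duty=6 offsets: FL=2 FR=6 RL=3 RR=3


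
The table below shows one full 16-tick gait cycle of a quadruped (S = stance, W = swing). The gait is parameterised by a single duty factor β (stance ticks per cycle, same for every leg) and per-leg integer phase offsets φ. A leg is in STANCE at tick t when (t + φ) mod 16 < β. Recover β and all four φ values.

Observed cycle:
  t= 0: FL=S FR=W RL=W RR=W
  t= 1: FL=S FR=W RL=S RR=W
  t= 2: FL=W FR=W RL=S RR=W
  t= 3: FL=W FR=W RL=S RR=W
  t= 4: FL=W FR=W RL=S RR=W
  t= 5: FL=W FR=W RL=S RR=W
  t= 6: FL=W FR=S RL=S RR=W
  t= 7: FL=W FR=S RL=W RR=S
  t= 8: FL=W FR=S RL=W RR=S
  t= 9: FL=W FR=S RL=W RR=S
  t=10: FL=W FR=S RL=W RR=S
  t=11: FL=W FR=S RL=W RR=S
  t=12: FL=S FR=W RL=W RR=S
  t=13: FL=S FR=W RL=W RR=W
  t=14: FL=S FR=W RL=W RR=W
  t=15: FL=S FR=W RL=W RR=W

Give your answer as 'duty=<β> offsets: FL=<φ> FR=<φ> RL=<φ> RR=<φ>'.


duty=6 offsets: FL=4 FR=10 RL=15 RR=9

duty β = stance ticks per leg = 6
FL: stance ticks = 6; W→S at t=12 → φ=4
FR: stance ticks = 6; W→S at t=6 → φ=10
RL: stance ticks = 6; W→S at t=1 → φ=15
RR: stance ticks = 6; W→S at t=7 → φ=9


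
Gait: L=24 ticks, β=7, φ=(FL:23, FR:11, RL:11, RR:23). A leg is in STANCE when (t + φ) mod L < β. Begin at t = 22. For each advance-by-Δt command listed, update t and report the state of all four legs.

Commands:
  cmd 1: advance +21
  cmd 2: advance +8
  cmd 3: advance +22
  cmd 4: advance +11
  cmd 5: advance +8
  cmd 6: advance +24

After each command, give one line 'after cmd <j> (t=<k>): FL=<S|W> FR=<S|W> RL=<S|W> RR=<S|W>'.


start t=22: FL=W FR=W RL=W RR=W
cmd 1: advance +21 → t=43, phase=(18,6,6,18) → FL=W FR=S RL=S RR=W
cmd 2: advance +8 → t=51, phase=(2,14,14,2) → FL=S FR=W RL=W RR=S
cmd 3: advance +22 → t=73, phase=(0,12,12,0) → FL=S FR=W RL=W RR=S
cmd 4: advance +11 → t=84, phase=(11,23,23,11) → FL=W FR=W RL=W RR=W
cmd 5: advance +8 → t=92, phase=(19,7,7,19) → FL=W FR=W RL=W RR=W
cmd 6: advance +24 → t=116, phase=(19,7,7,19) → FL=W FR=W RL=W RR=W

after cmd 1 (t=43): FL=W FR=S RL=S RR=W
after cmd 2 (t=51): FL=S FR=W RL=W RR=S
after cmd 3 (t=73): FL=S FR=W RL=W RR=S
after cmd 4 (t=84): FL=W FR=W RL=W RR=W
after cmd 5 (t=92): FL=W FR=W RL=W RR=W
after cmd 6 (t=116): FL=W FR=W RL=W RR=W


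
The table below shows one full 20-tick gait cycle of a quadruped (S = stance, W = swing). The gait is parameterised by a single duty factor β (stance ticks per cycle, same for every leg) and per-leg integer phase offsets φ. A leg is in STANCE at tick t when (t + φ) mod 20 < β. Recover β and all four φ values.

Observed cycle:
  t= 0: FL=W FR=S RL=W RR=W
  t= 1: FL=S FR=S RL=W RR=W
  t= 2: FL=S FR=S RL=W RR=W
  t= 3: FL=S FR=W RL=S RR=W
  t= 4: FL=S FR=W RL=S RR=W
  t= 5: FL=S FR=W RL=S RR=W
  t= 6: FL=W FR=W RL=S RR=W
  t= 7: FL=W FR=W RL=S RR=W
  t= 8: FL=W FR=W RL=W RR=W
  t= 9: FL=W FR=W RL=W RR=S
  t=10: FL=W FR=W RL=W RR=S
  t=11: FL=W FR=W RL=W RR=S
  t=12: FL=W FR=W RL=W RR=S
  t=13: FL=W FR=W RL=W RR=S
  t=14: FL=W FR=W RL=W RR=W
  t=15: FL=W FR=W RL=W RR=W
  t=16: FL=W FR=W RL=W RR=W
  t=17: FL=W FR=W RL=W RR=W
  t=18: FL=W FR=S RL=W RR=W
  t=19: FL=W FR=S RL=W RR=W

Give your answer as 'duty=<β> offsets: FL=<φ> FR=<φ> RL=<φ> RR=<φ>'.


duty β = stance ticks per leg = 5
FL: stance ticks = 5; W→S at t=1 → φ=19
FR: stance ticks = 5; W→S at t=18 → φ=2
RL: stance ticks = 5; W→S at t=3 → φ=17
RR: stance ticks = 5; W→S at t=9 → φ=11

duty=5 offsets: FL=19 FR=2 RL=17 RR=11


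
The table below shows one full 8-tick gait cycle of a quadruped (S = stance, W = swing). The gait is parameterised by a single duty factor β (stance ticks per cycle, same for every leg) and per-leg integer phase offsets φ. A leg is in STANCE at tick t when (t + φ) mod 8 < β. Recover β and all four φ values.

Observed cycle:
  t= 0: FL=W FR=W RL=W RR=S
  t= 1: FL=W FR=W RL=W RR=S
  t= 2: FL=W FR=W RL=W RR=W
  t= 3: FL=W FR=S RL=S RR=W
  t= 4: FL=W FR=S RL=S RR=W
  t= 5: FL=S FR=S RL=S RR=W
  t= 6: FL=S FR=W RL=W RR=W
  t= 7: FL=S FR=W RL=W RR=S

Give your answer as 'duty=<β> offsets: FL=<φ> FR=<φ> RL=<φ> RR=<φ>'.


duty=3 offsets: FL=3 FR=5 RL=5 RR=1

duty β = stance ticks per leg = 3
FL: stance ticks = 3; W→S at t=5 → φ=3
FR: stance ticks = 3; W→S at t=3 → φ=5
RL: stance ticks = 3; W→S at t=3 → φ=5
RR: stance ticks = 3; W→S at t=7 → φ=1


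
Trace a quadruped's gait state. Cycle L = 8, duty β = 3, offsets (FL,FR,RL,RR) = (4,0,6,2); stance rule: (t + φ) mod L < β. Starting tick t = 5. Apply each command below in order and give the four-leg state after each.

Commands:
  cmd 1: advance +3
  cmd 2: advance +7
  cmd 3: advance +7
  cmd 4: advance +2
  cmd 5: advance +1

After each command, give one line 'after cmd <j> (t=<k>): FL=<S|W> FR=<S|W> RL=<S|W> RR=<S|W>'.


after cmd 1 (t=8): FL=W FR=S RL=W RR=S
after cmd 2 (t=15): FL=W FR=W RL=W RR=S
after cmd 3 (t=22): FL=S FR=W RL=W RR=S
after cmd 4 (t=24): FL=W FR=S RL=W RR=S
after cmd 5 (t=25): FL=W FR=S RL=W RR=W

start t=5: FL=S FR=W RL=W RR=W
cmd 1: advance +3 → t=8, phase=(4,0,6,2) → FL=W FR=S RL=W RR=S
cmd 2: advance +7 → t=15, phase=(3,7,5,1) → FL=W FR=W RL=W RR=S
cmd 3: advance +7 → t=22, phase=(2,6,4,0) → FL=S FR=W RL=W RR=S
cmd 4: advance +2 → t=24, phase=(4,0,6,2) → FL=W FR=S RL=W RR=S
cmd 5: advance +1 → t=25, phase=(5,1,7,3) → FL=W FR=S RL=W RR=W


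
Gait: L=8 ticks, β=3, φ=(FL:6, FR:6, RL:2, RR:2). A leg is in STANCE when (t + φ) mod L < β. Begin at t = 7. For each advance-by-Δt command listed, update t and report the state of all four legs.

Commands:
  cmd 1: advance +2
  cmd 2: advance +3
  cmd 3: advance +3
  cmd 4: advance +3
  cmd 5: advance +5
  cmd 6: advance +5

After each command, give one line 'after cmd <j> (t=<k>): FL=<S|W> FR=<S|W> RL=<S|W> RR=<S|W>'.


after cmd 1 (t=9): FL=W FR=W RL=W RR=W
after cmd 2 (t=12): FL=S FR=S RL=W RR=W
after cmd 3 (t=15): FL=W FR=W RL=S RR=S
after cmd 4 (t=18): FL=S FR=S RL=W RR=W
after cmd 5 (t=23): FL=W FR=W RL=S RR=S
after cmd 6 (t=28): FL=S FR=S RL=W RR=W

start t=7: FL=W FR=W RL=S RR=S
cmd 1: advance +2 → t=9, phase=(7,7,3,3) → FL=W FR=W RL=W RR=W
cmd 2: advance +3 → t=12, phase=(2,2,6,6) → FL=S FR=S RL=W RR=W
cmd 3: advance +3 → t=15, phase=(5,5,1,1) → FL=W FR=W RL=S RR=S
cmd 4: advance +3 → t=18, phase=(0,0,4,4) → FL=S FR=S RL=W RR=W
cmd 5: advance +5 → t=23, phase=(5,5,1,1) → FL=W FR=W RL=S RR=S
cmd 6: advance +5 → t=28, phase=(2,2,6,6) → FL=S FR=S RL=W RR=W


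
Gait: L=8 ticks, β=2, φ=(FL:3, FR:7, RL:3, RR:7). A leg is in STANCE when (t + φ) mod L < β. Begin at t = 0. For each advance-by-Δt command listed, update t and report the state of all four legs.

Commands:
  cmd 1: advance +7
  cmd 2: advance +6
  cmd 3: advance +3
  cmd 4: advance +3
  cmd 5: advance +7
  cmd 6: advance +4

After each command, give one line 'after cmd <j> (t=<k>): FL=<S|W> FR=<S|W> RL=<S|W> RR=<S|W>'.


after cmd 1 (t=7): FL=W FR=W RL=W RR=W
after cmd 2 (t=13): FL=S FR=W RL=S RR=W
after cmd 3 (t=16): FL=W FR=W RL=W RR=W
after cmd 4 (t=19): FL=W FR=W RL=W RR=W
after cmd 5 (t=26): FL=W FR=S RL=W RR=S
after cmd 6 (t=30): FL=S FR=W RL=S RR=W

start t=0: FL=W FR=W RL=W RR=W
cmd 1: advance +7 → t=7, phase=(2,6,2,6) → FL=W FR=W RL=W RR=W
cmd 2: advance +6 → t=13, phase=(0,4,0,4) → FL=S FR=W RL=S RR=W
cmd 3: advance +3 → t=16, phase=(3,7,3,7) → FL=W FR=W RL=W RR=W
cmd 4: advance +3 → t=19, phase=(6,2,6,2) → FL=W FR=W RL=W RR=W
cmd 5: advance +7 → t=26, phase=(5,1,5,1) → FL=W FR=S RL=W RR=S
cmd 6: advance +4 → t=30, phase=(1,5,1,5) → FL=S FR=W RL=S RR=W


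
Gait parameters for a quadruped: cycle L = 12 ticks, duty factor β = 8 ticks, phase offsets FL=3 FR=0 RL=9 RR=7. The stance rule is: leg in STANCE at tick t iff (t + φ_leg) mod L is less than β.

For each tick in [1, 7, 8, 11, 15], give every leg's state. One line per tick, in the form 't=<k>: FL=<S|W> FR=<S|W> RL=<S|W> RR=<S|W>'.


t=1: FL=S FR=S RL=W RR=W
t=7: FL=W FR=S RL=S RR=S
t=8: FL=W FR=W RL=S RR=S
t=11: FL=S FR=W RL=W RR=S
t=15: FL=S FR=S RL=S RR=W

t=1: phase=(4,1,10,8) vs β=8 → FL=S FR=S RL=W RR=W
t=7: phase=(10,7,4,2) vs β=8 → FL=W FR=S RL=S RR=S
t=8: phase=(11,8,5,3) vs β=8 → FL=W FR=W RL=S RR=S
t=11: phase=(2,11,8,6) vs β=8 → FL=S FR=W RL=W RR=S
t=15: phase=(6,3,0,10) vs β=8 → FL=S FR=S RL=S RR=W


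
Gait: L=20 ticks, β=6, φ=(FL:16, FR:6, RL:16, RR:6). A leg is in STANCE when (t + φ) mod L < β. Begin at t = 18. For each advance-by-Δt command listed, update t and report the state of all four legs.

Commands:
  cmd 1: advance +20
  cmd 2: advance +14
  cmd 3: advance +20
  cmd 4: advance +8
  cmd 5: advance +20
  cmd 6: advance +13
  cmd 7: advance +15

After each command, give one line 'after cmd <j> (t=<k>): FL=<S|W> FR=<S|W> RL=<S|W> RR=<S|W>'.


start t=18: FL=W FR=S RL=W RR=S
cmd 1: advance +20 → t=38, phase=(14,4,14,4) → FL=W FR=S RL=W RR=S
cmd 2: advance +14 → t=52, phase=(8,18,8,18) → FL=W FR=W RL=W RR=W
cmd 3: advance +20 → t=72, phase=(8,18,8,18) → FL=W FR=W RL=W RR=W
cmd 4: advance +8 → t=80, phase=(16,6,16,6) → FL=W FR=W RL=W RR=W
cmd 5: advance +20 → t=100, phase=(16,6,16,6) → FL=W FR=W RL=W RR=W
cmd 6: advance +13 → t=113, phase=(9,19,9,19) → FL=W FR=W RL=W RR=W
cmd 7: advance +15 → t=128, phase=(4,14,4,14) → FL=S FR=W RL=S RR=W

after cmd 1 (t=38): FL=W FR=S RL=W RR=S
after cmd 2 (t=52): FL=W FR=W RL=W RR=W
after cmd 3 (t=72): FL=W FR=W RL=W RR=W
after cmd 4 (t=80): FL=W FR=W RL=W RR=W
after cmd 5 (t=100): FL=W FR=W RL=W RR=W
after cmd 6 (t=113): FL=W FR=W RL=W RR=W
after cmd 7 (t=128): FL=S FR=W RL=S RR=W


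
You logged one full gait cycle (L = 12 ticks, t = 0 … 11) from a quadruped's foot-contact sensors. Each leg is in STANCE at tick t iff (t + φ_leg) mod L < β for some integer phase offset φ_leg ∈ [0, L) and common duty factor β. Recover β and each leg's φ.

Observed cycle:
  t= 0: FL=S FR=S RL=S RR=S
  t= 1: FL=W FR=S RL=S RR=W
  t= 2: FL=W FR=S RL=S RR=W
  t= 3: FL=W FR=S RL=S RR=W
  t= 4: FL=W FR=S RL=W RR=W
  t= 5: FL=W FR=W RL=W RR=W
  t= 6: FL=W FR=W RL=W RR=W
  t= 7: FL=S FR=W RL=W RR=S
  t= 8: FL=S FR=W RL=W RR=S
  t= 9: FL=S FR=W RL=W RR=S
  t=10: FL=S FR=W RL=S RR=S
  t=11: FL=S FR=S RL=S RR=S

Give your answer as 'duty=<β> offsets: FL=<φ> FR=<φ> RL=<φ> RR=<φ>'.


duty=6 offsets: FL=5 FR=1 RL=2 RR=5

duty β = stance ticks per leg = 6
FL: stance ticks = 6; W→S at t=7 → φ=5
FR: stance ticks = 6; W→S at t=11 → φ=1
RL: stance ticks = 6; W→S at t=10 → φ=2
RR: stance ticks = 6; W→S at t=7 → φ=5


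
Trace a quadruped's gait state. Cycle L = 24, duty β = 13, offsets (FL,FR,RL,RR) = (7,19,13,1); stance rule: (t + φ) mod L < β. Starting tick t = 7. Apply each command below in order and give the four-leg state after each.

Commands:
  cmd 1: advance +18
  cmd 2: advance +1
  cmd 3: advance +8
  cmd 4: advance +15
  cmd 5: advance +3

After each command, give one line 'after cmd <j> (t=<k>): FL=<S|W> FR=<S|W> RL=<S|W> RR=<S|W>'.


start t=7: FL=W FR=S RL=W RR=S
cmd 1: advance +18 → t=25, phase=(8,20,14,2) → FL=S FR=W RL=W RR=S
cmd 2: advance +1 → t=26, phase=(9,21,15,3) → FL=S FR=W RL=W RR=S
cmd 3: advance +8 → t=34, phase=(17,5,23,11) → FL=W FR=S RL=W RR=S
cmd 4: advance +15 → t=49, phase=(8,20,14,2) → FL=S FR=W RL=W RR=S
cmd 5: advance +3 → t=52, phase=(11,23,17,5) → FL=S FR=W RL=W RR=S

after cmd 1 (t=25): FL=S FR=W RL=W RR=S
after cmd 2 (t=26): FL=S FR=W RL=W RR=S
after cmd 3 (t=34): FL=W FR=S RL=W RR=S
after cmd 4 (t=49): FL=S FR=W RL=W RR=S
after cmd 5 (t=52): FL=S FR=W RL=W RR=S


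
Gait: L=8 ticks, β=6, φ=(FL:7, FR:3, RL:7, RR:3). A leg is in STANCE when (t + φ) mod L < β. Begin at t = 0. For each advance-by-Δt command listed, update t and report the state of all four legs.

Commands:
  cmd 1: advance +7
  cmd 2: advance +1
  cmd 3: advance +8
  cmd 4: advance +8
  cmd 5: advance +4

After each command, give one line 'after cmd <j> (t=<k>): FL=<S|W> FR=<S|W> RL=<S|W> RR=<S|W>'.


start t=0: FL=W FR=S RL=W RR=S
cmd 1: advance +7 → t=7, phase=(6,2,6,2) → FL=W FR=S RL=W RR=S
cmd 2: advance +1 → t=8, phase=(7,3,7,3) → FL=W FR=S RL=W RR=S
cmd 3: advance +8 → t=16, phase=(7,3,7,3) → FL=W FR=S RL=W RR=S
cmd 4: advance +8 → t=24, phase=(7,3,7,3) → FL=W FR=S RL=W RR=S
cmd 5: advance +4 → t=28, phase=(3,7,3,7) → FL=S FR=W RL=S RR=W

after cmd 1 (t=7): FL=W FR=S RL=W RR=S
after cmd 2 (t=8): FL=W FR=S RL=W RR=S
after cmd 3 (t=16): FL=W FR=S RL=W RR=S
after cmd 4 (t=24): FL=W FR=S RL=W RR=S
after cmd 5 (t=28): FL=S FR=W RL=S RR=W


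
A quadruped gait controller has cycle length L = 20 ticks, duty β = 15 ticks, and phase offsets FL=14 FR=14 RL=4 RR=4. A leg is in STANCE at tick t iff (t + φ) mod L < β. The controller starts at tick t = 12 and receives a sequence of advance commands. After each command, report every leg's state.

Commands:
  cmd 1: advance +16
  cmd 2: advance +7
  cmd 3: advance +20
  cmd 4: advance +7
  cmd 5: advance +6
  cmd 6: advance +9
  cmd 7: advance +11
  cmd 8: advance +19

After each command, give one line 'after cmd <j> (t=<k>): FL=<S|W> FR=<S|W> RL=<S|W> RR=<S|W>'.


start t=12: FL=S FR=S RL=W RR=W
cmd 1: advance +16 → t=28, phase=(2,2,12,12) → FL=S FR=S RL=S RR=S
cmd 2: advance +7 → t=35, phase=(9,9,19,19) → FL=S FR=S RL=W RR=W
cmd 3: advance +20 → t=55, phase=(9,9,19,19) → FL=S FR=S RL=W RR=W
cmd 4: advance +7 → t=62, phase=(16,16,6,6) → FL=W FR=W RL=S RR=S
cmd 5: advance +6 → t=68, phase=(2,2,12,12) → FL=S FR=S RL=S RR=S
cmd 6: advance +9 → t=77, phase=(11,11,1,1) → FL=S FR=S RL=S RR=S
cmd 7: advance +11 → t=88, phase=(2,2,12,12) → FL=S FR=S RL=S RR=S
cmd 8: advance +19 → t=107, phase=(1,1,11,11) → FL=S FR=S RL=S RR=S

after cmd 1 (t=28): FL=S FR=S RL=S RR=S
after cmd 2 (t=35): FL=S FR=S RL=W RR=W
after cmd 3 (t=55): FL=S FR=S RL=W RR=W
after cmd 4 (t=62): FL=W FR=W RL=S RR=S
after cmd 5 (t=68): FL=S FR=S RL=S RR=S
after cmd 6 (t=77): FL=S FR=S RL=S RR=S
after cmd 7 (t=88): FL=S FR=S RL=S RR=S
after cmd 8 (t=107): FL=S FR=S RL=S RR=S


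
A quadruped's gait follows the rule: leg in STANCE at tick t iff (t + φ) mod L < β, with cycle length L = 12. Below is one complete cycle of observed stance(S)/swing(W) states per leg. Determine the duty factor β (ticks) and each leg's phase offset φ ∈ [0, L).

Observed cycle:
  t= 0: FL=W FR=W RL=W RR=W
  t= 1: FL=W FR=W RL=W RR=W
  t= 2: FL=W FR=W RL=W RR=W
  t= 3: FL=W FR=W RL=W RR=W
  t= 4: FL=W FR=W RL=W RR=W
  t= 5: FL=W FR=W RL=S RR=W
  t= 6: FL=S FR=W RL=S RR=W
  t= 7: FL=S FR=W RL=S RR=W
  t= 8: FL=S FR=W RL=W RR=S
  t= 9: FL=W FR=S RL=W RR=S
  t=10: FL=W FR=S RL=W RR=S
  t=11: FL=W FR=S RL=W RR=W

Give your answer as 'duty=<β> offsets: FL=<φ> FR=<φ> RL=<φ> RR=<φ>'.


duty=3 offsets: FL=6 FR=3 RL=7 RR=4

duty β = stance ticks per leg = 3
FL: stance ticks = 3; W→S at t=6 → φ=6
FR: stance ticks = 3; W→S at t=9 → φ=3
RL: stance ticks = 3; W→S at t=5 → φ=7
RR: stance ticks = 3; W→S at t=8 → φ=4


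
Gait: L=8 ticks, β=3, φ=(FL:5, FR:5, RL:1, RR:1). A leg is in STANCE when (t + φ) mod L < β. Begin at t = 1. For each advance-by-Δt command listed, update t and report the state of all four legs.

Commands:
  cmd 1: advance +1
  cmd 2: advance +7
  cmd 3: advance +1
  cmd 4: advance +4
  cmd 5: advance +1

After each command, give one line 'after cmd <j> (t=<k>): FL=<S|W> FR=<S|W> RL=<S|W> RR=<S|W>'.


after cmd 1 (t=2): FL=W FR=W RL=W RR=W
after cmd 2 (t=9): FL=W FR=W RL=S RR=S
after cmd 3 (t=10): FL=W FR=W RL=W RR=W
after cmd 4 (t=14): FL=W FR=W RL=W RR=W
after cmd 5 (t=15): FL=W FR=W RL=S RR=S

start t=1: FL=W FR=W RL=S RR=S
cmd 1: advance +1 → t=2, phase=(7,7,3,3) → FL=W FR=W RL=W RR=W
cmd 2: advance +7 → t=9, phase=(6,6,2,2) → FL=W FR=W RL=S RR=S
cmd 3: advance +1 → t=10, phase=(7,7,3,3) → FL=W FR=W RL=W RR=W
cmd 4: advance +4 → t=14, phase=(3,3,7,7) → FL=W FR=W RL=W RR=W
cmd 5: advance +1 → t=15, phase=(4,4,0,0) → FL=W FR=W RL=S RR=S


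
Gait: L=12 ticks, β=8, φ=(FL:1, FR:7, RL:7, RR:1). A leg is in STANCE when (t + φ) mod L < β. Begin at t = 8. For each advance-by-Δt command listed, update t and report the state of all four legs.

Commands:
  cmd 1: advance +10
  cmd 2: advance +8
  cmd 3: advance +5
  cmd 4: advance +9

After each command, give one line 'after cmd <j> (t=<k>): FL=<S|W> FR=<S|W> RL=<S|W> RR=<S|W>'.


after cmd 1 (t=18): FL=S FR=S RL=S RR=S
after cmd 2 (t=26): FL=S FR=W RL=W RR=S
after cmd 3 (t=31): FL=W FR=S RL=S RR=W
after cmd 4 (t=40): FL=S FR=W RL=W RR=S

start t=8: FL=W FR=S RL=S RR=W
cmd 1: advance +10 → t=18, phase=(7,1,1,7) → FL=S FR=S RL=S RR=S
cmd 2: advance +8 → t=26, phase=(3,9,9,3) → FL=S FR=W RL=W RR=S
cmd 3: advance +5 → t=31, phase=(8,2,2,8) → FL=W FR=S RL=S RR=W
cmd 4: advance +9 → t=40, phase=(5,11,11,5) → FL=S FR=W RL=W RR=S


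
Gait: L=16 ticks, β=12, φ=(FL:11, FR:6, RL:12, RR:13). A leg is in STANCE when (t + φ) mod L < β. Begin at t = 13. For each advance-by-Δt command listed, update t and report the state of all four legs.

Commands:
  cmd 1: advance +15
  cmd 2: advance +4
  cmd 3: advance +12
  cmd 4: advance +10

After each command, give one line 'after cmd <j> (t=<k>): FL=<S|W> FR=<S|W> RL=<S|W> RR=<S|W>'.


start t=13: FL=S FR=S RL=S RR=S
cmd 1: advance +15 → t=28, phase=(7,2,8,9) → FL=S FR=S RL=S RR=S
cmd 2: advance +4 → t=32, phase=(11,6,12,13) → FL=S FR=S RL=W RR=W
cmd 3: advance +12 → t=44, phase=(7,2,8,9) → FL=S FR=S RL=S RR=S
cmd 4: advance +10 → t=54, phase=(1,12,2,3) → FL=S FR=W RL=S RR=S

after cmd 1 (t=28): FL=S FR=S RL=S RR=S
after cmd 2 (t=32): FL=S FR=S RL=W RR=W
after cmd 3 (t=44): FL=S FR=S RL=S RR=S
after cmd 4 (t=54): FL=S FR=W RL=S RR=S


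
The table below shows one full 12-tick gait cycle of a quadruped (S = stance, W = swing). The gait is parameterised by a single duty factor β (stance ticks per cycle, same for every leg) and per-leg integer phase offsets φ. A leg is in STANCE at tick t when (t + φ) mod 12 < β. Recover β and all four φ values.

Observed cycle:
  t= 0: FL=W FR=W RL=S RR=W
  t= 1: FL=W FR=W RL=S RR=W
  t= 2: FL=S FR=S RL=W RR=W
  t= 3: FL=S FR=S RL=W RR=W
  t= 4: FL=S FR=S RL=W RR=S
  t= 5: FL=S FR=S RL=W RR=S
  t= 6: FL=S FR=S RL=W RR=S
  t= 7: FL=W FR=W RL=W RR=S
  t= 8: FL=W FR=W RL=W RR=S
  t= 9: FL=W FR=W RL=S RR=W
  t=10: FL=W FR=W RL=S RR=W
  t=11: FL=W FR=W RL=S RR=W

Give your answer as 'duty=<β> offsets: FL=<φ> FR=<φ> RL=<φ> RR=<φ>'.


duty β = stance ticks per leg = 5
FL: stance ticks = 5; W→S at t=2 → φ=10
FR: stance ticks = 5; W→S at t=2 → φ=10
RL: stance ticks = 5; W→S at t=9 → φ=3
RR: stance ticks = 5; W→S at t=4 → φ=8

duty=5 offsets: FL=10 FR=10 RL=3 RR=8


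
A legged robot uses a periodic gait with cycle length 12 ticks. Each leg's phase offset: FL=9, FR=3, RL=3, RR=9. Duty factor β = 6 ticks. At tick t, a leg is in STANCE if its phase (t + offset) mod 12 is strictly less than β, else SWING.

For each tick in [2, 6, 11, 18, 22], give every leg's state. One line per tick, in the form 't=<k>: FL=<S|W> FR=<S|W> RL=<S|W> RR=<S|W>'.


t=2: FL=W FR=S RL=S RR=W
t=6: FL=S FR=W RL=W RR=S
t=11: FL=W FR=S RL=S RR=W
t=18: FL=S FR=W RL=W RR=S
t=22: FL=W FR=S RL=S RR=W

t=2: phase=(11,5,5,11) vs β=6 → FL=W FR=S RL=S RR=W
t=6: phase=(3,9,9,3) vs β=6 → FL=S FR=W RL=W RR=S
t=11: phase=(8,2,2,8) vs β=6 → FL=W FR=S RL=S RR=W
t=18: phase=(3,9,9,3) vs β=6 → FL=S FR=W RL=W RR=S
t=22: phase=(7,1,1,7) vs β=6 → FL=W FR=S RL=S RR=W


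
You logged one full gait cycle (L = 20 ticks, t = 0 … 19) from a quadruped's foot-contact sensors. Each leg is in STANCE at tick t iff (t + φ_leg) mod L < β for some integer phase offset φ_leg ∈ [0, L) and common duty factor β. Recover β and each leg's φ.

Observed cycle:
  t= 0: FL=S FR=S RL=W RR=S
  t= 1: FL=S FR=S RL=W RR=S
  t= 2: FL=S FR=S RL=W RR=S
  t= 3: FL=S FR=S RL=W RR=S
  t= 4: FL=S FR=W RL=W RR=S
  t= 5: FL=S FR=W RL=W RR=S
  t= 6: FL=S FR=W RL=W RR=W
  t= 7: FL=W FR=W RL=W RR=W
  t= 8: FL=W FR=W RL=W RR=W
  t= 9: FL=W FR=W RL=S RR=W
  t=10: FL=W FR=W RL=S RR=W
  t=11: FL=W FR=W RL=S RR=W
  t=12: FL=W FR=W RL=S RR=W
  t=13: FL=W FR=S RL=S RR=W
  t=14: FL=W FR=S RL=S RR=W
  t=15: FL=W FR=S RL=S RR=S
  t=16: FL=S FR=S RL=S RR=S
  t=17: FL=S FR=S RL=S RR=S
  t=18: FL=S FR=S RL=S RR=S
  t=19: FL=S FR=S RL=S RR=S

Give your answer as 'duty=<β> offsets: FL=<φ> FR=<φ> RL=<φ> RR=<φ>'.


duty β = stance ticks per leg = 11
FL: stance ticks = 11; W→S at t=16 → φ=4
FR: stance ticks = 11; W→S at t=13 → φ=7
RL: stance ticks = 11; W→S at t=9 → φ=11
RR: stance ticks = 11; W→S at t=15 → φ=5

duty=11 offsets: FL=4 FR=7 RL=11 RR=5


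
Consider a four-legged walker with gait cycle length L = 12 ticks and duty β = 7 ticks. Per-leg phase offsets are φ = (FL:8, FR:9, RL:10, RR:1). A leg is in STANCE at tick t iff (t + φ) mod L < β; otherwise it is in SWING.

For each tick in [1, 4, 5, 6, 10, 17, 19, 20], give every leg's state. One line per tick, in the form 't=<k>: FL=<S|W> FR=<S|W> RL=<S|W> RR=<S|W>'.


t=1: FL=W FR=W RL=W RR=S
t=4: FL=S FR=S RL=S RR=S
t=5: FL=S FR=S RL=S RR=S
t=6: FL=S FR=S RL=S RR=W
t=10: FL=S FR=W RL=W RR=W
t=17: FL=S FR=S RL=S RR=S
t=19: FL=S FR=S RL=S RR=W
t=20: FL=S FR=S RL=S RR=W

t=1: phase=(9,10,11,2) vs β=7 → FL=W FR=W RL=W RR=S
t=4: phase=(0,1,2,5) vs β=7 → FL=S FR=S RL=S RR=S
t=5: phase=(1,2,3,6) vs β=7 → FL=S FR=S RL=S RR=S
t=6: phase=(2,3,4,7) vs β=7 → FL=S FR=S RL=S RR=W
t=10: phase=(6,7,8,11) vs β=7 → FL=S FR=W RL=W RR=W
t=17: phase=(1,2,3,6) vs β=7 → FL=S FR=S RL=S RR=S
t=19: phase=(3,4,5,8) vs β=7 → FL=S FR=S RL=S RR=W
t=20: phase=(4,5,6,9) vs β=7 → FL=S FR=S RL=S RR=W


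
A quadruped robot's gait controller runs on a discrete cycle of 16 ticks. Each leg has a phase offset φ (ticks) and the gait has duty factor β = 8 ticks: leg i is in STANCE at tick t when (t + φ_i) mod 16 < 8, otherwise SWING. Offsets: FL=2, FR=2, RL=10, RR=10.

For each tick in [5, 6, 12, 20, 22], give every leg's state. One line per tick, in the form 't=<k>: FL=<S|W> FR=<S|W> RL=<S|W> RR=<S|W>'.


t=5: phase=(7,7,15,15) vs β=8 → FL=S FR=S RL=W RR=W
t=6: phase=(8,8,0,0) vs β=8 → FL=W FR=W RL=S RR=S
t=12: phase=(14,14,6,6) vs β=8 → FL=W FR=W RL=S RR=S
t=20: phase=(6,6,14,14) vs β=8 → FL=S FR=S RL=W RR=W
t=22: phase=(8,8,0,0) vs β=8 → FL=W FR=W RL=S RR=S

t=5: FL=S FR=S RL=W RR=W
t=6: FL=W FR=W RL=S RR=S
t=12: FL=W FR=W RL=S RR=S
t=20: FL=S FR=S RL=W RR=W
t=22: FL=W FR=W RL=S RR=S


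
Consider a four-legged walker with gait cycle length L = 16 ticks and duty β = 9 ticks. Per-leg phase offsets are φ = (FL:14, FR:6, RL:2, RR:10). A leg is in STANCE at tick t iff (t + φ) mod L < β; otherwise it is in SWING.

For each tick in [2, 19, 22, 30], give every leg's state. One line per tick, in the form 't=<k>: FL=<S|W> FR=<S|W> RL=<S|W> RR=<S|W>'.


t=2: phase=(0,8,4,12) vs β=9 → FL=S FR=S RL=S RR=W
t=19: phase=(1,9,5,13) vs β=9 → FL=S FR=W RL=S RR=W
t=22: phase=(4,12,8,0) vs β=9 → FL=S FR=W RL=S RR=S
t=30: phase=(12,4,0,8) vs β=9 → FL=W FR=S RL=S RR=S

t=2: FL=S FR=S RL=S RR=W
t=19: FL=S FR=W RL=S RR=W
t=22: FL=S FR=W RL=S RR=S
t=30: FL=W FR=S RL=S RR=S


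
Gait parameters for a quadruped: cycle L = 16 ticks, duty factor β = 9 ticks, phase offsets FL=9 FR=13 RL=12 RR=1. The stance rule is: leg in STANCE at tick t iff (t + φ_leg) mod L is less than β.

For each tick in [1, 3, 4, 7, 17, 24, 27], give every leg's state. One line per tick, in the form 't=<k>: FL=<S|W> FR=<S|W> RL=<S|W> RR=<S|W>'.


t=1: phase=(10,14,13,2) vs β=9 → FL=W FR=W RL=W RR=S
t=3: phase=(12,0,15,4) vs β=9 → FL=W FR=S RL=W RR=S
t=4: phase=(13,1,0,5) vs β=9 → FL=W FR=S RL=S RR=S
t=7: phase=(0,4,3,8) vs β=9 → FL=S FR=S RL=S RR=S
t=17: phase=(10,14,13,2) vs β=9 → FL=W FR=W RL=W RR=S
t=24: phase=(1,5,4,9) vs β=9 → FL=S FR=S RL=S RR=W
t=27: phase=(4,8,7,12) vs β=9 → FL=S FR=S RL=S RR=W

t=1: FL=W FR=W RL=W RR=S
t=3: FL=W FR=S RL=W RR=S
t=4: FL=W FR=S RL=S RR=S
t=7: FL=S FR=S RL=S RR=S
t=17: FL=W FR=W RL=W RR=S
t=24: FL=S FR=S RL=S RR=W
t=27: FL=S FR=S RL=S RR=W


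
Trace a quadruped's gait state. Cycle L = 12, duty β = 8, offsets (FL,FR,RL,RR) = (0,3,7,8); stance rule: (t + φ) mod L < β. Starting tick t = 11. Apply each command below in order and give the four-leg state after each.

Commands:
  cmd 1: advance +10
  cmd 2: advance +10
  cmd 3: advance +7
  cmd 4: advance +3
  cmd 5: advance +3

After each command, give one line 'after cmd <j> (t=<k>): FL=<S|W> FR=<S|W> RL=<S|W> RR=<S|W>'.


start t=11: FL=W FR=S RL=S RR=S
cmd 1: advance +10 → t=21, phase=(9,0,4,5) → FL=W FR=S RL=S RR=S
cmd 2: advance +10 → t=31, phase=(7,10,2,3) → FL=S FR=W RL=S RR=S
cmd 3: advance +7 → t=38, phase=(2,5,9,10) → FL=S FR=S RL=W RR=W
cmd 4: advance +3 → t=41, phase=(5,8,0,1) → FL=S FR=W RL=S RR=S
cmd 5: advance +3 → t=44, phase=(8,11,3,4) → FL=W FR=W RL=S RR=S

after cmd 1 (t=21): FL=W FR=S RL=S RR=S
after cmd 2 (t=31): FL=S FR=W RL=S RR=S
after cmd 3 (t=38): FL=S FR=S RL=W RR=W
after cmd 4 (t=41): FL=S FR=W RL=S RR=S
after cmd 5 (t=44): FL=W FR=W RL=S RR=S


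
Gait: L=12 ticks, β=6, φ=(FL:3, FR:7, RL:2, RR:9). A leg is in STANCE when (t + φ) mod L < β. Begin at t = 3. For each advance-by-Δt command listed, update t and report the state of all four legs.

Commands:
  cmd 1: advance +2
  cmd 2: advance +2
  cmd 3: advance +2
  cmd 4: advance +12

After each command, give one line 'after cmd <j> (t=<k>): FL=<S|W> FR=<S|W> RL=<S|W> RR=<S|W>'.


start t=3: FL=W FR=W RL=S RR=S
cmd 1: advance +2 → t=5, phase=(8,0,7,2) → FL=W FR=S RL=W RR=S
cmd 2: advance +2 → t=7, phase=(10,2,9,4) → FL=W FR=S RL=W RR=S
cmd 3: advance +2 → t=9, phase=(0,4,11,6) → FL=S FR=S RL=W RR=W
cmd 4: advance +12 → t=21, phase=(0,4,11,6) → FL=S FR=S RL=W RR=W

after cmd 1 (t=5): FL=W FR=S RL=W RR=S
after cmd 2 (t=7): FL=W FR=S RL=W RR=S
after cmd 3 (t=9): FL=S FR=S RL=W RR=W
after cmd 4 (t=21): FL=S FR=S RL=W RR=W


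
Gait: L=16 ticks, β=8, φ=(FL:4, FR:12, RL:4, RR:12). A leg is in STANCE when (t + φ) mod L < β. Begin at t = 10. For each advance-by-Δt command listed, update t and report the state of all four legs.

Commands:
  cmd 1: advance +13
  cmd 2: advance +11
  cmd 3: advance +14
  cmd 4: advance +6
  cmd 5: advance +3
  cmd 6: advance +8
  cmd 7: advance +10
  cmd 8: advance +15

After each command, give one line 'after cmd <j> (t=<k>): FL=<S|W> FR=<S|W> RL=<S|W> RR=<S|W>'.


after cmd 1 (t=23): FL=W FR=S RL=W RR=S
after cmd 2 (t=34): FL=S FR=W RL=S RR=W
after cmd 3 (t=48): FL=S FR=W RL=S RR=W
after cmd 4 (t=54): FL=W FR=S RL=W RR=S
after cmd 5 (t=57): FL=W FR=S RL=W RR=S
after cmd 6 (t=65): FL=S FR=W RL=S RR=W
after cmd 7 (t=75): FL=W FR=S RL=W RR=S
after cmd 8 (t=90): FL=W FR=S RL=W RR=S

start t=10: FL=W FR=S RL=W RR=S
cmd 1: advance +13 → t=23, phase=(11,3,11,3) → FL=W FR=S RL=W RR=S
cmd 2: advance +11 → t=34, phase=(6,14,6,14) → FL=S FR=W RL=S RR=W
cmd 3: advance +14 → t=48, phase=(4,12,4,12) → FL=S FR=W RL=S RR=W
cmd 4: advance +6 → t=54, phase=(10,2,10,2) → FL=W FR=S RL=W RR=S
cmd 5: advance +3 → t=57, phase=(13,5,13,5) → FL=W FR=S RL=W RR=S
cmd 6: advance +8 → t=65, phase=(5,13,5,13) → FL=S FR=W RL=S RR=W
cmd 7: advance +10 → t=75, phase=(15,7,15,7) → FL=W FR=S RL=W RR=S
cmd 8: advance +15 → t=90, phase=(14,6,14,6) → FL=W FR=S RL=W RR=S


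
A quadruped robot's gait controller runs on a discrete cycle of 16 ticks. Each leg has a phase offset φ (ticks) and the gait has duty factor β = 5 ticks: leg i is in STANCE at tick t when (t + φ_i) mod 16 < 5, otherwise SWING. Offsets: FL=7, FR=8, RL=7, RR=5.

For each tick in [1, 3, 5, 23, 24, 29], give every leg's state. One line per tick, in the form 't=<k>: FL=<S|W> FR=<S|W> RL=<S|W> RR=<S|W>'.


t=1: phase=(8,9,8,6) vs β=5 → FL=W FR=W RL=W RR=W
t=3: phase=(10,11,10,8) vs β=5 → FL=W FR=W RL=W RR=W
t=5: phase=(12,13,12,10) vs β=5 → FL=W FR=W RL=W RR=W
t=23: phase=(14,15,14,12) vs β=5 → FL=W FR=W RL=W RR=W
t=24: phase=(15,0,15,13) vs β=5 → FL=W FR=S RL=W RR=W
t=29: phase=(4,5,4,2) vs β=5 → FL=S FR=W RL=S RR=S

t=1: FL=W FR=W RL=W RR=W
t=3: FL=W FR=W RL=W RR=W
t=5: FL=W FR=W RL=W RR=W
t=23: FL=W FR=W RL=W RR=W
t=24: FL=W FR=S RL=W RR=W
t=29: FL=S FR=W RL=S RR=S


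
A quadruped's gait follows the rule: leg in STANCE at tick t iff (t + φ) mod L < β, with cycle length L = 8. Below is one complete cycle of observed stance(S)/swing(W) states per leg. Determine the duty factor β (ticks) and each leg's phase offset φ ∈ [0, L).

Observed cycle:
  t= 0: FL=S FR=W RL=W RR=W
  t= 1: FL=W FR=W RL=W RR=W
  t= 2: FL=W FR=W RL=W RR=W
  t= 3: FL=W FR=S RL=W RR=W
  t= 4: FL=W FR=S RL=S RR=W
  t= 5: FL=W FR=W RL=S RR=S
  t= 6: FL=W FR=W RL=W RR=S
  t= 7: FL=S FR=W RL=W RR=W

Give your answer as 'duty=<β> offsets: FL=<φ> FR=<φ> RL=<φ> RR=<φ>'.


duty=2 offsets: FL=1 FR=5 RL=4 RR=3

duty β = stance ticks per leg = 2
FL: stance ticks = 2; W→S at t=7 → φ=1
FR: stance ticks = 2; W→S at t=3 → φ=5
RL: stance ticks = 2; W→S at t=4 → φ=4
RR: stance ticks = 2; W→S at t=5 → φ=3


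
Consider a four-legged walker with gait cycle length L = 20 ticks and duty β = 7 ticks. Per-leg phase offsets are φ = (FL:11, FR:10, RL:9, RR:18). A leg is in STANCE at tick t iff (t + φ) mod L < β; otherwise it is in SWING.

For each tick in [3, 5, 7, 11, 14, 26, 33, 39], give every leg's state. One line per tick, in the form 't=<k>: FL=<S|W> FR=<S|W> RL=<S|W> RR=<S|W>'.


t=3: phase=(14,13,12,1) vs β=7 → FL=W FR=W RL=W RR=S
t=5: phase=(16,15,14,3) vs β=7 → FL=W FR=W RL=W RR=S
t=7: phase=(18,17,16,5) vs β=7 → FL=W FR=W RL=W RR=S
t=11: phase=(2,1,0,9) vs β=7 → FL=S FR=S RL=S RR=W
t=14: phase=(5,4,3,12) vs β=7 → FL=S FR=S RL=S RR=W
t=26: phase=(17,16,15,4) vs β=7 → FL=W FR=W RL=W RR=S
t=33: phase=(4,3,2,11) vs β=7 → FL=S FR=S RL=S RR=W
t=39: phase=(10,9,8,17) vs β=7 → FL=W FR=W RL=W RR=W

t=3: FL=W FR=W RL=W RR=S
t=5: FL=W FR=W RL=W RR=S
t=7: FL=W FR=W RL=W RR=S
t=11: FL=S FR=S RL=S RR=W
t=14: FL=S FR=S RL=S RR=W
t=26: FL=W FR=W RL=W RR=S
t=33: FL=S FR=S RL=S RR=W
t=39: FL=W FR=W RL=W RR=W


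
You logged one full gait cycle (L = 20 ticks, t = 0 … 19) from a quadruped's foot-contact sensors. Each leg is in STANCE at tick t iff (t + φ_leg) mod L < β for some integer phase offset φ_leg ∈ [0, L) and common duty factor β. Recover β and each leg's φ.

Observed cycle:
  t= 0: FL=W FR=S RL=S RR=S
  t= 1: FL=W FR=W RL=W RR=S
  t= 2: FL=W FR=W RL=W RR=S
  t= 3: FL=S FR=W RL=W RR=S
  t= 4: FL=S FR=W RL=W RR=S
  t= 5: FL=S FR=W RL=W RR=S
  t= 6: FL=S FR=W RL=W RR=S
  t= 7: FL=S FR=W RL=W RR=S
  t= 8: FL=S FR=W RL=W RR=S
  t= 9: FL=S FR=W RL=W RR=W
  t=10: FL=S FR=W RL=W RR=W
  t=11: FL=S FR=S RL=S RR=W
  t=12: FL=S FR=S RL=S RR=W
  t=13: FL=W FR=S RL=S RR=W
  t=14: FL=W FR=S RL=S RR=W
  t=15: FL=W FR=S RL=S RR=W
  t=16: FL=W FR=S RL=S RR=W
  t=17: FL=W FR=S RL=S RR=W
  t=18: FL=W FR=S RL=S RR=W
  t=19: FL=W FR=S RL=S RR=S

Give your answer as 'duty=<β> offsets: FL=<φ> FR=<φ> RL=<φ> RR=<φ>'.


duty=10 offsets: FL=17 FR=9 RL=9 RR=1

duty β = stance ticks per leg = 10
FL: stance ticks = 10; W→S at t=3 → φ=17
FR: stance ticks = 10; W→S at t=11 → φ=9
RL: stance ticks = 10; W→S at t=11 → φ=9
RR: stance ticks = 10; W→S at t=19 → φ=1


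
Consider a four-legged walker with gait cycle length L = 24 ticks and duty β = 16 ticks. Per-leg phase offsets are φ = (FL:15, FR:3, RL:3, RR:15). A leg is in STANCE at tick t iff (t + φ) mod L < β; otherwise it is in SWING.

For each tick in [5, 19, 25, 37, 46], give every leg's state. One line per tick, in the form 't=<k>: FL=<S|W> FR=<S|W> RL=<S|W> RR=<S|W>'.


t=5: FL=W FR=S RL=S RR=W
t=19: FL=S FR=W RL=W RR=S
t=25: FL=W FR=S RL=S RR=W
t=37: FL=S FR=W RL=W RR=S
t=46: FL=S FR=S RL=S RR=S

t=5: phase=(20,8,8,20) vs β=16 → FL=W FR=S RL=S RR=W
t=19: phase=(10,22,22,10) vs β=16 → FL=S FR=W RL=W RR=S
t=25: phase=(16,4,4,16) vs β=16 → FL=W FR=S RL=S RR=W
t=37: phase=(4,16,16,4) vs β=16 → FL=S FR=W RL=W RR=S
t=46: phase=(13,1,1,13) vs β=16 → FL=S FR=S RL=S RR=S


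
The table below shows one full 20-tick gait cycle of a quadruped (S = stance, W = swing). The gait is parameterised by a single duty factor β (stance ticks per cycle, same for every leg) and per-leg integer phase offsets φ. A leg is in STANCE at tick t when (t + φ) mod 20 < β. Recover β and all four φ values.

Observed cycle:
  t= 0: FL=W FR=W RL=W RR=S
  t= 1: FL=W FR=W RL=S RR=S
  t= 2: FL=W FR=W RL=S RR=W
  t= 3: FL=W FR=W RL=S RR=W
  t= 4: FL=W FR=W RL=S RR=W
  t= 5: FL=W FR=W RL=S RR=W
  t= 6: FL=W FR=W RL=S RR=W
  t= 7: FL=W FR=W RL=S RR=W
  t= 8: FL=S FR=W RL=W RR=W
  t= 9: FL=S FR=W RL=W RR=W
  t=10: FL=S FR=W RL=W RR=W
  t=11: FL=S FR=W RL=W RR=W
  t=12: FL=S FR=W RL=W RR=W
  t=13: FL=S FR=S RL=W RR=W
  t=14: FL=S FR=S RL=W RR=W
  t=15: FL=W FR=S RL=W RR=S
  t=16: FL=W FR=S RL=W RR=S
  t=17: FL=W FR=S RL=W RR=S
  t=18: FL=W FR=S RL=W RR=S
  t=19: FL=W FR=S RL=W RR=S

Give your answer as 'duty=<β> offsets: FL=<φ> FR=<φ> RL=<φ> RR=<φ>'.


duty β = stance ticks per leg = 7
FL: stance ticks = 7; W→S at t=8 → φ=12
FR: stance ticks = 7; W→S at t=13 → φ=7
RL: stance ticks = 7; W→S at t=1 → φ=19
RR: stance ticks = 7; W→S at t=15 → φ=5

duty=7 offsets: FL=12 FR=7 RL=19 RR=5


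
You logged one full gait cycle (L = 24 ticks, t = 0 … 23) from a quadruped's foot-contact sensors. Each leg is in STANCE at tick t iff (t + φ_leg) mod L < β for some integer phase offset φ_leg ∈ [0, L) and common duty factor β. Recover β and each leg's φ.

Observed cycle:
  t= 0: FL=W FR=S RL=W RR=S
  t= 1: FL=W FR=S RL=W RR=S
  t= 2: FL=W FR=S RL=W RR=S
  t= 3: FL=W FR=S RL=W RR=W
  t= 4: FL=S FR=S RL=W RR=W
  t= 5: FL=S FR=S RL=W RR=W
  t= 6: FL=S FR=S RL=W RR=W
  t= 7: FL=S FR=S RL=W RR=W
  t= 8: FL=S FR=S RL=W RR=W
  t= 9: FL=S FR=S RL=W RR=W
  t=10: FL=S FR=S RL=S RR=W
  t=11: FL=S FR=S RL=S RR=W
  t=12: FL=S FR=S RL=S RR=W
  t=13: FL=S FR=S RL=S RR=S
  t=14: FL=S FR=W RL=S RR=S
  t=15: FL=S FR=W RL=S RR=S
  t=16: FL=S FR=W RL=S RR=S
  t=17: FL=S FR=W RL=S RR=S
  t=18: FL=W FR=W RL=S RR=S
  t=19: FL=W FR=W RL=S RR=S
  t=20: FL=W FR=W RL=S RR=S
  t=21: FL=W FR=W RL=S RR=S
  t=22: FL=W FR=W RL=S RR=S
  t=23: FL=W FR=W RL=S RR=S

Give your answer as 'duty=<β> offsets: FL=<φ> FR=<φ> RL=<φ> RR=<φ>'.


duty=14 offsets: FL=20 FR=0 RL=14 RR=11

duty β = stance ticks per leg = 14
FL: stance ticks = 14; W→S at t=4 → φ=20
FR: stance ticks = 14; W→S at t=0 → φ=0
RL: stance ticks = 14; W→S at t=10 → φ=14
RR: stance ticks = 14; W→S at t=13 → φ=11
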